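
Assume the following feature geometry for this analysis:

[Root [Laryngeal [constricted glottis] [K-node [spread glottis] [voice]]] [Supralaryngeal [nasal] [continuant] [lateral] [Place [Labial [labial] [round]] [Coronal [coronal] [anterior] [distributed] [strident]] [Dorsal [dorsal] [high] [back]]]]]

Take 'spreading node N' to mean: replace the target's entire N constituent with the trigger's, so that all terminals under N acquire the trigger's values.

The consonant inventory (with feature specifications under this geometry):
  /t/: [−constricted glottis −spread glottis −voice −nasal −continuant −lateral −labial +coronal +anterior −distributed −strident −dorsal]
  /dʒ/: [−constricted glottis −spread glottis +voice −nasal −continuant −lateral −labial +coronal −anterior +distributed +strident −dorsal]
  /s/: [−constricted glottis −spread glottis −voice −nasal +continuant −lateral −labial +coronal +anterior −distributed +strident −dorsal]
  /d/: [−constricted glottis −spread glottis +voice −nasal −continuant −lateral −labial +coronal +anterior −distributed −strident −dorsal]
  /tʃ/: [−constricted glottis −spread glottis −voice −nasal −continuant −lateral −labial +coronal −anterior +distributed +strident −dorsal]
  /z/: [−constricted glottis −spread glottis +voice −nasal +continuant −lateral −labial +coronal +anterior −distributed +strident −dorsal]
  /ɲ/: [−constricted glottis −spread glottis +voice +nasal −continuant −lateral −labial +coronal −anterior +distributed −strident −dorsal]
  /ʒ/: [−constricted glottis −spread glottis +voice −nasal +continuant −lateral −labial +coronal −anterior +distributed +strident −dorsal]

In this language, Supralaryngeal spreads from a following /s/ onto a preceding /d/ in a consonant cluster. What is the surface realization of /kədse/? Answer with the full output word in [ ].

[kəzse]

The Supralaryngeal node dominates the terminals [nasal], [continuant], [lateral], [labial], [round], [coronal], [anterior], [distributed], [strident], [dorsal], [high], [back].
After delinking /d/'s Supralaryngeal and linking /s/'s, the affected terminals become [−nasal], [+continuant], [−lateral], [−labial], [+coronal], [+anterior], [−distributed], [+strident], [−dorsal]; [constricted glottis], [spread glottis], [voice] (outside Supralaryngeal) are retained from /d/.
The resulting bundle matches /z/ in the inventory; substituting it for /d/ gives [kəzse].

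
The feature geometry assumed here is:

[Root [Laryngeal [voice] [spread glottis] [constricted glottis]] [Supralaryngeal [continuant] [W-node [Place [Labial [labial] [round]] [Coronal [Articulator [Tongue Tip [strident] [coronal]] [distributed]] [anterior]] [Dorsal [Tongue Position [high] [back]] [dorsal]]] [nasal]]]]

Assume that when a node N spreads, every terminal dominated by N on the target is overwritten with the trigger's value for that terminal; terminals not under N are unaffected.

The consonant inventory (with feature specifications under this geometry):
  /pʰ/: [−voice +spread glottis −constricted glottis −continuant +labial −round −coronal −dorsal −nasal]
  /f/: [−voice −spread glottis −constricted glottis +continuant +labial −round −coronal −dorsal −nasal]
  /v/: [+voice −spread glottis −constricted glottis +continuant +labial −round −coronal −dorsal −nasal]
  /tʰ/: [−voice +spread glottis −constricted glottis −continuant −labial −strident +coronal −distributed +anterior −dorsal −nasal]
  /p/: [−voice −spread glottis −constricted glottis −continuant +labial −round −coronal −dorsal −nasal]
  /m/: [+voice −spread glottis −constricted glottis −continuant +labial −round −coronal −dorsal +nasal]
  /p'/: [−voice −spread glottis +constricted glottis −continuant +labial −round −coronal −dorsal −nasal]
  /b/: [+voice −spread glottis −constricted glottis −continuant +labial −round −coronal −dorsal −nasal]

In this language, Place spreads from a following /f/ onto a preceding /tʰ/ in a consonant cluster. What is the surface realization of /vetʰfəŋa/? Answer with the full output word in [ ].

[vepʰfəŋa]

The Place node dominates the terminals [labial], [round], [strident], [coronal], [distributed], [anterior], [high], [back], [dorsal].
Spreading Place from /f/ onto /tʰ/ replaces those values with /f/'s: [+labial], [−round], [−coronal], [−dorsal]. Features outside Place ([voice], [spread glottis], [constricted glottis], …) stay as in /tʰ/.
Among the inventory, only /pʰ/ has exactly this specification, giving the surface form [vepʰfəŋa].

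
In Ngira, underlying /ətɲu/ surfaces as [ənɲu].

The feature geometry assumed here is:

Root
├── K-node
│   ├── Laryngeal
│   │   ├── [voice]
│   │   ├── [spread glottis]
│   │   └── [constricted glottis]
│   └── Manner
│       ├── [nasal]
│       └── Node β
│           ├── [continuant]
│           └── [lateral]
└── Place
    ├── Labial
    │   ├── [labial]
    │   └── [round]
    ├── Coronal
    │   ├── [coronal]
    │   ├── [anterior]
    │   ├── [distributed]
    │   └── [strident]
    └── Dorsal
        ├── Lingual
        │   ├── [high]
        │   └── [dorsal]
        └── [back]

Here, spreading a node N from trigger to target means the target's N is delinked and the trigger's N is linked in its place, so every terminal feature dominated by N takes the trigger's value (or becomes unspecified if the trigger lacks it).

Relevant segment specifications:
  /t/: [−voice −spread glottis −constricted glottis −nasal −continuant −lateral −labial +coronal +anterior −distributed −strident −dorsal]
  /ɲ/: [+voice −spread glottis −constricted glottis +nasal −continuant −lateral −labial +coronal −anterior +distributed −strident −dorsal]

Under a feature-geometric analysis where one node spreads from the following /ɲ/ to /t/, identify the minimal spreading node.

/t/ and [n] differ in [voice], [nasal]; every other specified feature is identical.
The smallest constituent containing every changed terminal is K-node — each of its daughters lacks at least one of the affected features.
If K-node spreads, every terminal under it takes /ɲ/'s value, producing [n] as observed.
Since [anterior], [distributed] are preserved even though /ɲ/ disagrees there, no node above K-node spread.

K-node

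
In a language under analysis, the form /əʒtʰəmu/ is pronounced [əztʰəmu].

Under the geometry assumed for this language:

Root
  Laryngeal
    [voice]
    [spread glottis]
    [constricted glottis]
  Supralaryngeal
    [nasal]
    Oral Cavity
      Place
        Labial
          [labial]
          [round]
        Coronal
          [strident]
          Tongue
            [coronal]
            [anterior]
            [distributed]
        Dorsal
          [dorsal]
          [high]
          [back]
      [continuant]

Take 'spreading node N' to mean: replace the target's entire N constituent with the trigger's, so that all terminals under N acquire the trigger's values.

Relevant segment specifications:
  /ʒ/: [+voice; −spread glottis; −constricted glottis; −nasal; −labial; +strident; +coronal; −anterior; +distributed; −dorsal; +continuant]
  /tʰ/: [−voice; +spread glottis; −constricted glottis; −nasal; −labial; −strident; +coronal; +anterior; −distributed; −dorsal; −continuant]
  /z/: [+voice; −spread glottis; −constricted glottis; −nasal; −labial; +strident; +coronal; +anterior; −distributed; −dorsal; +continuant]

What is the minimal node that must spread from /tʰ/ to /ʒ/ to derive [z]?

Tongue

Comparing /ʒ/ with its surface form [z], the features that change are [anterior], [distributed].
These terminals are all dominated by Tongue, and no proper subconstituent of Tongue covers them all; Tongue is their lowest common ancestor.
Spreading Tongue from /tʰ/ overwrites each of those terminals with /tʰ/'s values, yielding exactly [z].
Since [strident] is preserved even though /tʰ/ disagrees there, no node above Tongue spread.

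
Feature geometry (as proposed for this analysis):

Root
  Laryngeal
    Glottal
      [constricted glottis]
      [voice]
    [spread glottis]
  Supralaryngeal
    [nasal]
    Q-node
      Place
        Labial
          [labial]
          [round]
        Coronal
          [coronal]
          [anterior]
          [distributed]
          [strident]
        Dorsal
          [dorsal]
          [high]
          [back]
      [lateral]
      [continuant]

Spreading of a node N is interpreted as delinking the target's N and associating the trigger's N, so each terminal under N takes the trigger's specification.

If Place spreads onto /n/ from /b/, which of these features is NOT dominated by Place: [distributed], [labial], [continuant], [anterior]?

[continuant]

Under this geometry, Place contains [labial], [round], [coronal], [anterior], [distributed], [strident], [dorsal], [high], [back].
Spreading Place replaces [anterior], [distributed], [labial] with the trigger's values, since each sits inside the Place constituent.
But [continuant] is a dependent of Q-node, outside Place; it is therefore untouched by the spreading.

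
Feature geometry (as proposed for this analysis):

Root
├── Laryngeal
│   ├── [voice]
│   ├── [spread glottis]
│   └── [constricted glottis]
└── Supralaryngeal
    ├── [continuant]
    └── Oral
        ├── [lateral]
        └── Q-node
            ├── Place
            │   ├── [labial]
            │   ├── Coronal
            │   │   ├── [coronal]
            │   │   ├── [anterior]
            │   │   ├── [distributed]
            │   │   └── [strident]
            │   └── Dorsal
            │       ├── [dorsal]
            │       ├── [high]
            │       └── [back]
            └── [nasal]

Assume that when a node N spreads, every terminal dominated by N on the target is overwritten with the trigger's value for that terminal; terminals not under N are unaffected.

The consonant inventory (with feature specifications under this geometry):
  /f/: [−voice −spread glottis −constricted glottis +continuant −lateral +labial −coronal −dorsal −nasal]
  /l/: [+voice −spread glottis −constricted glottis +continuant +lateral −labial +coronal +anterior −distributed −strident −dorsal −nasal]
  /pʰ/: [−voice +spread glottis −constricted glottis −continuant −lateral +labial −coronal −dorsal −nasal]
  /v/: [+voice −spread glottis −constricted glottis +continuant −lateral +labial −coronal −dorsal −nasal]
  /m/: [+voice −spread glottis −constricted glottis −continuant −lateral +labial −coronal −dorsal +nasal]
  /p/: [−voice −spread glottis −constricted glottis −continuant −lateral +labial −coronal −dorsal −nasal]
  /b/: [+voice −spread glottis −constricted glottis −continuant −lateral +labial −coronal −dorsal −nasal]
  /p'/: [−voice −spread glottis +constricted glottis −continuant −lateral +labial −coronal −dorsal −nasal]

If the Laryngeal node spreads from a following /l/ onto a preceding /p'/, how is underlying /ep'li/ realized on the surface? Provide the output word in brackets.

[ebli]

Laryngeal immediately or transitively dominates [voice], [spread glottis], [constricted glottis].
The target acquires /l/'s values for everything under Laryngeal — [+voice], [−spread glottis], [−constricted glottis] — while keeping its own [continuant], [lateral], [labial], ….
This feature bundle is that of [b], so /ep'li/ surfaces as [ebli].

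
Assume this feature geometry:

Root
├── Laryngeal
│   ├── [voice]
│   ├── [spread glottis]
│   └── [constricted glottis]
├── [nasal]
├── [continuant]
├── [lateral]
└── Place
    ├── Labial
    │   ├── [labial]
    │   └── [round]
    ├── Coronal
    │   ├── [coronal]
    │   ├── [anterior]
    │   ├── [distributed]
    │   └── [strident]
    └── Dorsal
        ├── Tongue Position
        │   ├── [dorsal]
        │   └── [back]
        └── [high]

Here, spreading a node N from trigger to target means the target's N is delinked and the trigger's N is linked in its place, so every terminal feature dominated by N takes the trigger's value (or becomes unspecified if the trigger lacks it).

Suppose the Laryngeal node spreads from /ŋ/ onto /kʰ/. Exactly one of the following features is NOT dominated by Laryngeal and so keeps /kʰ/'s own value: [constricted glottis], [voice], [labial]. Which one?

Under this geometry, Laryngeal contains [voice], [spread glottis], [constricted glottis].
[voice], [constricted glottis] all lie under Laryngeal, so they are overwritten when Laryngeal spreads.
But [labial] is a dependent of Labial, outside Laryngeal; it is therefore untouched by the spreading.

[labial]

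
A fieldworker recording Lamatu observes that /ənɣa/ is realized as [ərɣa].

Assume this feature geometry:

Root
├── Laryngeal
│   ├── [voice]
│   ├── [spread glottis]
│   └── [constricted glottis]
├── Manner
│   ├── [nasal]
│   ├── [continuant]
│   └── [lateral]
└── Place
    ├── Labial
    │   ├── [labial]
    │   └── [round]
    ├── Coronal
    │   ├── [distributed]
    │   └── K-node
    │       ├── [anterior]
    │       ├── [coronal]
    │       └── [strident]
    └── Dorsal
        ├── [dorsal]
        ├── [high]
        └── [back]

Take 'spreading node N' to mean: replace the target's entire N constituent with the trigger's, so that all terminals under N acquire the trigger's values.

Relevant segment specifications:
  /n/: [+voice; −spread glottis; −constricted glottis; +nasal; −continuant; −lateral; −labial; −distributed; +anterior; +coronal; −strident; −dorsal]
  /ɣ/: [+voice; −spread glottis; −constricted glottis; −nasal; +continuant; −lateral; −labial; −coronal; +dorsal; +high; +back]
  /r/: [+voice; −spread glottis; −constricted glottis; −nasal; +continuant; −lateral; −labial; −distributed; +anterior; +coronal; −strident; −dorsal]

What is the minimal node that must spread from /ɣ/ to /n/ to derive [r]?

Feature comparison: [nasal], [continuant] differ between /n/ and [r]; the remaining terminals match.
These terminals are all dominated by Manner, and no proper subconstituent of Manner covers them all; Manner is their lowest common ancestor.
Spreading Manner from /ɣ/ overwrites each of those terminals with /ɣ/'s values, yielding exactly [r].
Had Root spread, [dorsal], [coronal] would have taken /ɣ/'s values; they stay as in /n/, confirming the spreading constituent is exactly Manner.

Manner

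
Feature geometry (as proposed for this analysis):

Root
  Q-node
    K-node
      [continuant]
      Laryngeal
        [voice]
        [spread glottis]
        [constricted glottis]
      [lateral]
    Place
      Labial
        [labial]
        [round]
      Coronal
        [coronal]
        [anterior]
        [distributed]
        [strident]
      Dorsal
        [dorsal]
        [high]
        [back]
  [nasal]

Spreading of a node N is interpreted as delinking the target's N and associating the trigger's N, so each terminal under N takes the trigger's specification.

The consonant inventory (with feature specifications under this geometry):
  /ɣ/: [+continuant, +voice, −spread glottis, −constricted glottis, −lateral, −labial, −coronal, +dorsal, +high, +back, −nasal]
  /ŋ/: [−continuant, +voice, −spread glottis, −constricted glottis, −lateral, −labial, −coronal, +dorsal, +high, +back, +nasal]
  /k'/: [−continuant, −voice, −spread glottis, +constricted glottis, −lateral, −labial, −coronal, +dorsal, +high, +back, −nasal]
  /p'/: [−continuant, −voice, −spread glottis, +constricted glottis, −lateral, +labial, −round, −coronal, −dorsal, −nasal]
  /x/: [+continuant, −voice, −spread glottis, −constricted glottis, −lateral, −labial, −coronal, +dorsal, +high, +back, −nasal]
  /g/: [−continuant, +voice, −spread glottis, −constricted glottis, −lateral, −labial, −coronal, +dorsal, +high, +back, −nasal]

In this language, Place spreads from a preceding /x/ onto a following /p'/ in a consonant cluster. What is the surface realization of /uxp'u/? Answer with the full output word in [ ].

[uxk'u]

The Place node dominates the terminals [labial], [round], [coronal], [anterior], [distributed], [strident], [dorsal], [high], [back].
The target acquires /x/'s values for everything under Place — [−labial], [−coronal], [+dorsal], [+high], [+back] — while keeping its own [continuant], [voice], [spread glottis], ….
Among the inventory, only /k'/ has exactly this specification, giving the surface form [uxk'u].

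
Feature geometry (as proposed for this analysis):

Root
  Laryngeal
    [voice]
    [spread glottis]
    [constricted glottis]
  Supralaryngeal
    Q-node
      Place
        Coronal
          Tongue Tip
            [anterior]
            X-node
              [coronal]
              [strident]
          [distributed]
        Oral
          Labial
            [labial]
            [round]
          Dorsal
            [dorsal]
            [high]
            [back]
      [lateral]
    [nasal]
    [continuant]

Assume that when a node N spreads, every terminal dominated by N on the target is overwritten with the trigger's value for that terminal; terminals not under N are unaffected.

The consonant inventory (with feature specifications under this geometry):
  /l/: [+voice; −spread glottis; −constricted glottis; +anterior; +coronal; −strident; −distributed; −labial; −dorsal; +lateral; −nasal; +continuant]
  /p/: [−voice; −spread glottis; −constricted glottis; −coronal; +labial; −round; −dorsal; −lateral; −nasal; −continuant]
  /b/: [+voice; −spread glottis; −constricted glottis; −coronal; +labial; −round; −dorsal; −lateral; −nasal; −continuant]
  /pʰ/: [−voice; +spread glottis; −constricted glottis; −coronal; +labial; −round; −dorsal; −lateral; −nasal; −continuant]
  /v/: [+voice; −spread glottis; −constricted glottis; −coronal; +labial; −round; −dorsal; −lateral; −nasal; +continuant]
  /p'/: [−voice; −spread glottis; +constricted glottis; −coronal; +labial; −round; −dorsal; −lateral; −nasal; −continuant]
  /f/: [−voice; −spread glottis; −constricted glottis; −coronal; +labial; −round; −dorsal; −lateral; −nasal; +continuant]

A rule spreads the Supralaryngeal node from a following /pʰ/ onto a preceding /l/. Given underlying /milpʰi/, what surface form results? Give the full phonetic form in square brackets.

Terminals under Supralaryngeal in this geometry: [anterior], [coronal], [strident], [distributed], [labial], [round], [dorsal], [high], [back], [lateral], [nasal], [continuant].
Spreading Supralaryngeal from /pʰ/ onto /l/ replaces those values with /pʰ/'s: [−coronal], [+labial], [−round], [−dorsal], [−lateral], [−nasal], [−continuant]. Features outside Supralaryngeal ([voice], [spread glottis], [constricted glottis]) stay as in /l/.
This feature bundle is that of [b], so /milpʰi/ surfaces as [mibpʰi].

[mibpʰi]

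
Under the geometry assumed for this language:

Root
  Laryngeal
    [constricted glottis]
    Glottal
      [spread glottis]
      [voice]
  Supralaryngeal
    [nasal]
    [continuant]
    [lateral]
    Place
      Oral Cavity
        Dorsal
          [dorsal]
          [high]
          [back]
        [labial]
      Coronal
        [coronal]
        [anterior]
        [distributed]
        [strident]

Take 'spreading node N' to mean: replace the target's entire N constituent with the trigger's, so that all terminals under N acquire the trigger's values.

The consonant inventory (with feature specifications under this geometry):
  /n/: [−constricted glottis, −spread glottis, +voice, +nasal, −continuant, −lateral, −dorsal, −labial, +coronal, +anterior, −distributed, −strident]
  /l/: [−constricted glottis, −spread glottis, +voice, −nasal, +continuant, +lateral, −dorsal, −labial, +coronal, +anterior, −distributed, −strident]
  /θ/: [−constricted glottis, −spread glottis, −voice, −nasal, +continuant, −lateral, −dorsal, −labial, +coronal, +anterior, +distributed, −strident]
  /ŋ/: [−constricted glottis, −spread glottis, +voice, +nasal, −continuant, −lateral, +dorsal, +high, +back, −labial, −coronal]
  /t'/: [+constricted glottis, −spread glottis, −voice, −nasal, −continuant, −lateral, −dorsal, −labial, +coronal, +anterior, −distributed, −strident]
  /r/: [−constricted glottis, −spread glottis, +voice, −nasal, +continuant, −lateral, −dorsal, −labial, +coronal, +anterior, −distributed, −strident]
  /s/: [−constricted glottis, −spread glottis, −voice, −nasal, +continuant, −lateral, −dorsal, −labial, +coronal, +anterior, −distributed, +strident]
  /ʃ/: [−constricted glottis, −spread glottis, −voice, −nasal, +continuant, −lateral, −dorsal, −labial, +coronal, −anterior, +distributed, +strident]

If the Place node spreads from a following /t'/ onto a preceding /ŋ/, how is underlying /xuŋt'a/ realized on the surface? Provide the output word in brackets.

[xunt'a]

Terminals under Place in this geometry: [dorsal], [high], [back], [labial], [coronal], [anterior], [distributed], [strident].
Spreading Place from /t'/ onto /ŋ/ replaces those values with /t'/'s: [−dorsal], [−labial], [+coronal], [+anterior], [−distributed], [−strident]. Features outside Place ([constricted glottis], [spread glottis], [voice], …) stay as in /ŋ/.
The resulting bundle matches /n/ in the inventory; substituting it for /ŋ/ gives [xunt'a].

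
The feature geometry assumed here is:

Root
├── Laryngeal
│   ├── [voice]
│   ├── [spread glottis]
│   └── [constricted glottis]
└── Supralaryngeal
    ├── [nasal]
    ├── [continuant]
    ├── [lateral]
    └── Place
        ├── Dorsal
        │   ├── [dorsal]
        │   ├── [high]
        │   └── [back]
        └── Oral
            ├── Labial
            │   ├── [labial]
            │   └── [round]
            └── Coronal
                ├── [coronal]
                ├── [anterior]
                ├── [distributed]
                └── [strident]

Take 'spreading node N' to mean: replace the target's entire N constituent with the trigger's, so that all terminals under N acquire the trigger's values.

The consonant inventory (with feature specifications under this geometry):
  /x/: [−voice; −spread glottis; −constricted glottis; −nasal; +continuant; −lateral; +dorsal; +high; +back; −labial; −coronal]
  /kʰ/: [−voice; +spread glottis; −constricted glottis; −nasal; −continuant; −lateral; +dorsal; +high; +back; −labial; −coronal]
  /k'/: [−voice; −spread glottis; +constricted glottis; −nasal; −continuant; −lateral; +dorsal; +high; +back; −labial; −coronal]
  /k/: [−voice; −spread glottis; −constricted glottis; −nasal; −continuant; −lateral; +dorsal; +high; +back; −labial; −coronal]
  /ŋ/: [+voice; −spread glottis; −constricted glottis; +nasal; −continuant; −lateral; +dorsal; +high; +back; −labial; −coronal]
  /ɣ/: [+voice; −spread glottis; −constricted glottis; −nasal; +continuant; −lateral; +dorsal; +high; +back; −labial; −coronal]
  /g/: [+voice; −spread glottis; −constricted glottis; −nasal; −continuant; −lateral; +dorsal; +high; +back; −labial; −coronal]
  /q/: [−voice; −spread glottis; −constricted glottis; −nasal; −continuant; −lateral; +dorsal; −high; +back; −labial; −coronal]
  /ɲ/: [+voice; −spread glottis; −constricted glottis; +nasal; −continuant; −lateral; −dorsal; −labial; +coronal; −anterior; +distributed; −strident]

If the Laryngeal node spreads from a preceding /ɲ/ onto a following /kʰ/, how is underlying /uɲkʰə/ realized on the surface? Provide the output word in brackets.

[uɲgə]

The Laryngeal node dominates the terminals [voice], [spread glottis], [constricted glottis].
After delinking /kʰ/'s Laryngeal and linking /ɲ/'s, the affected terminals become [+voice], [−spread glottis], [−constricted glottis]; [nasal], [continuant], [lateral], … (outside Laryngeal) are retained from /kʰ/.
The resulting bundle matches /g/ in the inventory; substituting it for /kʰ/ gives [uɲgə].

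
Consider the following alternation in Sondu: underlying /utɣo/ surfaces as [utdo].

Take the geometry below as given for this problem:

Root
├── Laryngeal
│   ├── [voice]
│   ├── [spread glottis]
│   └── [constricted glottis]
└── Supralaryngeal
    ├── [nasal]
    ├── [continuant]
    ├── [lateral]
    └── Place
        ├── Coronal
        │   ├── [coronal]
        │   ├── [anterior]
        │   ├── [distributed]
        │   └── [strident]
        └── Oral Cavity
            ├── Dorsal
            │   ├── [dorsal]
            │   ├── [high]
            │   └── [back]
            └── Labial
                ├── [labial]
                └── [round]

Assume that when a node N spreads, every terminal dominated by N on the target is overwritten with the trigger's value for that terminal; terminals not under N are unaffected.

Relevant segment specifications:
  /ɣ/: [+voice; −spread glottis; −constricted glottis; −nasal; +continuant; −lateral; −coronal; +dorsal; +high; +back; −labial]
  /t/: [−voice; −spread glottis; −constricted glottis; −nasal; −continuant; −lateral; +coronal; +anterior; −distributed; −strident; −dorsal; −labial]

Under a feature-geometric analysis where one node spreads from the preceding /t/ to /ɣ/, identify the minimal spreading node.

Comparing /ɣ/ with its surface form [d], the features that change are [continuant], [coronal], [anterior], [distributed], [strident], [dorsal], [high], [back].
Tracing each changed feature up the tree, the paths first meet at Supralaryngeal; any lower node misses at least one of them.
Delinking /ɣ/'s Supralaryngeal and associating /t/'s Supralaryngeal gives precisely the feature bundle of [d].
Had Root spread, [voice] would have taken /t/'s value; it stays as in /ɣ/, confirming the spreading constituent is exactly Supralaryngeal.

Supralaryngeal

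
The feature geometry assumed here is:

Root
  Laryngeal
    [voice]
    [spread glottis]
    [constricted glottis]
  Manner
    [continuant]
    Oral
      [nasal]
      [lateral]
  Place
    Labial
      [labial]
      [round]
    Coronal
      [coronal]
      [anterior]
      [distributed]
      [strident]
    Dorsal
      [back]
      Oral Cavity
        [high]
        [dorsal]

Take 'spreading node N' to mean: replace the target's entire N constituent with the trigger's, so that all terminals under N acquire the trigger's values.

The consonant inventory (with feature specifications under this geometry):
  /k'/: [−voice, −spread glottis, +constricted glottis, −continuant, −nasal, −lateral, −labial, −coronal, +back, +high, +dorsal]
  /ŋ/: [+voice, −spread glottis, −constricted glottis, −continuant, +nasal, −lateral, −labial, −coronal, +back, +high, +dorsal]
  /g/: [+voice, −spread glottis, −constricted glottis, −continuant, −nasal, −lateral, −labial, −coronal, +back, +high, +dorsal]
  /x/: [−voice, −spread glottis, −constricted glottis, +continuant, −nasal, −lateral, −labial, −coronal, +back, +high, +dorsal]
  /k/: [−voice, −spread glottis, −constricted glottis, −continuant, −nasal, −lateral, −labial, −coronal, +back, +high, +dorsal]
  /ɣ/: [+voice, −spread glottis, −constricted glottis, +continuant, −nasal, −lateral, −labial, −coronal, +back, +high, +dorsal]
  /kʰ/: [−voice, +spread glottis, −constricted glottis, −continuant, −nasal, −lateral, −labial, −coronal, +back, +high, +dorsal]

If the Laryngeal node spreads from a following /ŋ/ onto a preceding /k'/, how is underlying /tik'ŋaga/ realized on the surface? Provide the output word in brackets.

Terminals under Laryngeal in this geometry: [voice], [spread glottis], [constricted glottis].
Spreading Laryngeal from /ŋ/ onto /k'/ replaces those values with /ŋ/'s: [+voice], [−spread glottis], [−constricted glottis]. Features outside Laryngeal ([continuant], [nasal], [lateral], …) stay as in /k'/.
The resulting bundle matches /g/ in the inventory; substituting it for /k'/ gives [tigŋaga].

[tigŋaga]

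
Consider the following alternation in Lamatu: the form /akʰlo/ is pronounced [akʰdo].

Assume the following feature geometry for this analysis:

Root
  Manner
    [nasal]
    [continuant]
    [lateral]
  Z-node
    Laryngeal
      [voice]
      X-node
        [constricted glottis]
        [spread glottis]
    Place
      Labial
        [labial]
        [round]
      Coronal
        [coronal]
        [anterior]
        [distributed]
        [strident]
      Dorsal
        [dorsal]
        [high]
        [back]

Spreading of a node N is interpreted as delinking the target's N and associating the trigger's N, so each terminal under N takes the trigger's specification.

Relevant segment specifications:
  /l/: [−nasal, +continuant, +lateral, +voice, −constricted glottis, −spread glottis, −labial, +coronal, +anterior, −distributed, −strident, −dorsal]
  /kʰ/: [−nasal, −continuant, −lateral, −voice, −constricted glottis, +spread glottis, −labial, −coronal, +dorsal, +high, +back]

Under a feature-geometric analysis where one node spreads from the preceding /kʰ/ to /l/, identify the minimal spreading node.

/l/ and [d] differ in [continuant], [lateral]; every other specified feature is identical.
The smallest constituent containing every changed terminal is Manner — each of its daughters lacks at least one of the affected features.
Delinking /l/'s Manner and associating /kʰ/'s Manner gives precisely the feature bundle of [d].
[dorsal], [coronal] — on which /kʰ/ differs from /l/ — are unchanged, so Root cannot have spread; the constituent is no larger than Manner.

Manner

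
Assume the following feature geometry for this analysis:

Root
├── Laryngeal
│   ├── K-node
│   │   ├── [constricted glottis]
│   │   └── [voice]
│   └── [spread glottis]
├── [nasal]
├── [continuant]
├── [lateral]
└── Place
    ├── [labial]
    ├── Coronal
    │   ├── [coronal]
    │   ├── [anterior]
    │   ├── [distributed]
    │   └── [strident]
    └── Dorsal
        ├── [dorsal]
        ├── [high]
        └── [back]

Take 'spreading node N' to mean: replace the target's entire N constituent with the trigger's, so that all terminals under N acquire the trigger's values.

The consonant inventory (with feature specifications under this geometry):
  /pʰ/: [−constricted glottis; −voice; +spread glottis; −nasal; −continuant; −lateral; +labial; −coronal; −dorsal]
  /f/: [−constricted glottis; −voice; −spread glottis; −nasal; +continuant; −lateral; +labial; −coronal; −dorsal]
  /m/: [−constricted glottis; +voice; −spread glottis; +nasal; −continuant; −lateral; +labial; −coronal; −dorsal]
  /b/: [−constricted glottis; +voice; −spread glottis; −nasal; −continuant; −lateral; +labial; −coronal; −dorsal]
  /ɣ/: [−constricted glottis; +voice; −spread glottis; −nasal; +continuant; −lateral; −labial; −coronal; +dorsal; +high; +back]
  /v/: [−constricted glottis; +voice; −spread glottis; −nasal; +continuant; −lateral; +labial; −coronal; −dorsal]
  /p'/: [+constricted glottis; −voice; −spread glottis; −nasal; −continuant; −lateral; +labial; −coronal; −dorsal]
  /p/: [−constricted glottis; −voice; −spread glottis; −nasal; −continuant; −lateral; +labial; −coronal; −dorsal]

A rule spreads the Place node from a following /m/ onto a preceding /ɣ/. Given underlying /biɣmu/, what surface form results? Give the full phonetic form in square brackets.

Terminals under Place in this geometry: [labial], [coronal], [anterior], [distributed], [strident], [dorsal], [high], [back].
Spreading Place from /m/ onto /ɣ/ replaces those values with /m/'s: [+labial], [−coronal], [−dorsal]. Features outside Place ([constricted glottis], [voice], [spread glottis], …) stay as in /ɣ/.
The resulting bundle matches /v/ in the inventory; substituting it for /ɣ/ gives [bivmu].

[bivmu]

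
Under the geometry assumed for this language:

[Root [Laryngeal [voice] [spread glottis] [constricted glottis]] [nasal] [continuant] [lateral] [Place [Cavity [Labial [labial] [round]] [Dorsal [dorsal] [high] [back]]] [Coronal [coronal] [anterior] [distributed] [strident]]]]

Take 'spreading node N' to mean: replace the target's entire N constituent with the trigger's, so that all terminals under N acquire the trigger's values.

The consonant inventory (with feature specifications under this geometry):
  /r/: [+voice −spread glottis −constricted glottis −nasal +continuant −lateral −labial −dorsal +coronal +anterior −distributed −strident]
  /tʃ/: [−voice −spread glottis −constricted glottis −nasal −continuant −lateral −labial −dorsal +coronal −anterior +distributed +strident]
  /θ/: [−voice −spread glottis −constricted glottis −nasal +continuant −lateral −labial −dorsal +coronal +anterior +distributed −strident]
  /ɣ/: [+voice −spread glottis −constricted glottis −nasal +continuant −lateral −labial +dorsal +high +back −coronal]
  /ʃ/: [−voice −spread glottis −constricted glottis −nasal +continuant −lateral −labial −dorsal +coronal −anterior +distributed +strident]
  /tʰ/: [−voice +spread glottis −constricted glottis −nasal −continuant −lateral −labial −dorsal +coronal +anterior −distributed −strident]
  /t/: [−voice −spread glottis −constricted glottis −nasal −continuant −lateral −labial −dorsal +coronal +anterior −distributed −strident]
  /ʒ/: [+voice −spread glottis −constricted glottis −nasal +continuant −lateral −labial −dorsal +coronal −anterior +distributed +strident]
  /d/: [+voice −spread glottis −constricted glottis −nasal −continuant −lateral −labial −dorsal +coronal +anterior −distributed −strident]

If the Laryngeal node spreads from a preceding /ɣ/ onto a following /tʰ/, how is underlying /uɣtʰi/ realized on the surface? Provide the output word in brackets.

Terminals under Laryngeal in this geometry: [voice], [spread glottis], [constricted glottis].
After delinking /tʰ/'s Laryngeal and linking /ɣ/'s, the affected terminals become [+voice], [−spread glottis], [−constricted glottis]; [nasal], [continuant], [lateral], … (outside Laryngeal) are retained from /tʰ/.
This feature bundle is that of [d], so /uɣtʰi/ surfaces as [uɣdi].

[uɣdi]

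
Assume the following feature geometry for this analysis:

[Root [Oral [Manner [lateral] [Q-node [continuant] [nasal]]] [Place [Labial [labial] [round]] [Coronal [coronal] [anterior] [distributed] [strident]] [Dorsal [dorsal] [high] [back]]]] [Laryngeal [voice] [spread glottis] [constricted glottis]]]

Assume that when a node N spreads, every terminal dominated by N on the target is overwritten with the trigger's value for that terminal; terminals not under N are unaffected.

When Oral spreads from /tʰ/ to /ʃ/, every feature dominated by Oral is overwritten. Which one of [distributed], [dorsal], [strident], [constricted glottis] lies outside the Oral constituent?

The terminals dominated by Oral are [lateral], [continuant], [nasal], [labial], [round], [coronal], [anterior], [distributed], [strident], [dorsal], [high], [back].
Spreading Oral replaces [strident], [distributed], [dorsal] with the trigger's values, since each sits inside the Oral constituent.
[constricted glottis] is not within the Oral subtree (it hangs from Laryngeal), so /ʃ/'s [constricted glottis] value survives.

[constricted glottis]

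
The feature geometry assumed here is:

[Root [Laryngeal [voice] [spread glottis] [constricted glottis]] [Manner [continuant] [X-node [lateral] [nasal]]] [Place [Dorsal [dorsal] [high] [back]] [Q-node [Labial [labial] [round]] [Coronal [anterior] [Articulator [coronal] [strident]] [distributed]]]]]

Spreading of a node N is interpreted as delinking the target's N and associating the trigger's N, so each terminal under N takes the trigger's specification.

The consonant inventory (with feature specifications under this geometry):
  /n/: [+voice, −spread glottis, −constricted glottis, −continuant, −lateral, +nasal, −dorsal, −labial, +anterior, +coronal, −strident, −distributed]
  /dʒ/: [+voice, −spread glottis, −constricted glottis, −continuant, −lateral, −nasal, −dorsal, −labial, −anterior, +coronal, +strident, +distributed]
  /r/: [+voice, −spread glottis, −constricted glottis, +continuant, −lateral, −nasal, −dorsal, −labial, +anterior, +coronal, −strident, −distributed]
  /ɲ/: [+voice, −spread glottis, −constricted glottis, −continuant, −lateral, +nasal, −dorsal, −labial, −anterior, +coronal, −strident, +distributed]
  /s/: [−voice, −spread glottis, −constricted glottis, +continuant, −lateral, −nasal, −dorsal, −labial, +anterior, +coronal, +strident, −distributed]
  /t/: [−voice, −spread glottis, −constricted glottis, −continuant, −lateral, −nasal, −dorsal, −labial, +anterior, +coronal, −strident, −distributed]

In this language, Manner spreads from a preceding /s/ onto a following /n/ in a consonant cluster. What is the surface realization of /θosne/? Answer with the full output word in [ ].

[θosre]

Terminals under Manner in this geometry: [continuant], [lateral], [nasal].
The target acquires /s/'s values for everything under Manner — [+continuant], [−lateral], [−nasal] — while keeping its own [voice], [spread glottis], [constricted glottis], ….
The resulting bundle matches /r/ in the inventory; substituting it for /n/ gives [θosre].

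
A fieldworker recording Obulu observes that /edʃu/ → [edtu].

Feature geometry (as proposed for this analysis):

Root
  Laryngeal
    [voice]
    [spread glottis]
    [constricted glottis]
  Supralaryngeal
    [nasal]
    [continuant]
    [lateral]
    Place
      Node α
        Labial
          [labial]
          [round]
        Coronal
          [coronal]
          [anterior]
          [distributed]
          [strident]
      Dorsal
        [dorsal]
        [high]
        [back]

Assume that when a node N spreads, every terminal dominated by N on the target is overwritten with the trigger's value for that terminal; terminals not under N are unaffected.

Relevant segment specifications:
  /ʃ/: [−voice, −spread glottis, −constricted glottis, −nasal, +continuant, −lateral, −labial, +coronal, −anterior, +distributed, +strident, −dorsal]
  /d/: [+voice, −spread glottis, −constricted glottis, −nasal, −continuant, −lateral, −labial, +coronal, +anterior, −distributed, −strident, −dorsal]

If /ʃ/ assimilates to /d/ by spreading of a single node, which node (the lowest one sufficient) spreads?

Supralaryngeal

Comparing /ʃ/ with its surface form [t], the features that change are [continuant], [anterior], [distributed], [strident].
In this geometry the lowest node dominating all of them is Supralaryngeal: every daughter of Supralaryngeal dominates only a proper subset, so no lower node suffices.
Spreading Supralaryngeal from /d/ overwrites each of those terminals with /d/'s values, yielding exactly [t].
Since [voice] is preserved even though /d/ disagrees there, no node above Supralaryngeal spread.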